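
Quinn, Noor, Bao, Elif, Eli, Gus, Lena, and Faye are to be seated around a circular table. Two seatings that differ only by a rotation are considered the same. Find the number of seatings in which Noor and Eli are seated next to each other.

Glue Noor and Eli into a block (2 internal orders). Seating 7 units around a circle gives (6)! arrangements.
So 2 × (6)! = 2 × 720 = 1440.

1440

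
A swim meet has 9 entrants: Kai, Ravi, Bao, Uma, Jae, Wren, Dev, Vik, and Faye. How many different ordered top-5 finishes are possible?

This is an ordered selection of 5 from 9: P(9,5).
That gives 9 × 8 × 7 × 6 × 5 = 15120.

15120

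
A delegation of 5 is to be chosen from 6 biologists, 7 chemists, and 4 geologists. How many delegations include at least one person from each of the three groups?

4214

Total 5-person selections from all 17: C(17,5) = 6188.
Selections missing a whole group: no biologists → C(11,5) = 462; no chemists → C(10,5) = 252; no geologists → C(13,5) = 1287.
Add back selections omitting two groups (i.e. drawn from a single group): C(6,5) + C(7,5) + C(4,5) = 27.
By inclusion–exclusion: 6188 − 2001 + 27 = 4214.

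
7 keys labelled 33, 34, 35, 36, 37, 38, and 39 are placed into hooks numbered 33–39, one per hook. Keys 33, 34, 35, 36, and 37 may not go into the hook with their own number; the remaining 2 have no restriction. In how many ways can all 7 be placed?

Let Aᵢ (for 33 ≤ i ≤ 37) be the placements that put key i in its forbidden hook. Any j of these fix j positions, leaving (7−j)! ways to fill the rest, and there are C(5,j) ways to pick which j.
By inclusion–exclusion, the number of valid placements is Σ_{j=0}^{5} (−1)^j C(5,j)·(7−j)!.
Computing: 5040 − 3600 + 1200 − 240 + 30 − 2 = 2428.

2428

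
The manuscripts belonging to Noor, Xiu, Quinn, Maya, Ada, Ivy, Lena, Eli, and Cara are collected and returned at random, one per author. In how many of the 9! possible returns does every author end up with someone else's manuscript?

133496

Let Aᵢ be the assignments in which author i gets their own manuscript. We want the size of the complement of A₁∪…∪A_9.
By inclusion–exclusion this is Σ_{j=0}^{9} (−1)^j C(9,j)·(9−j)!.
Computing: 362880 − 362880 + 181440 − 60480 + 15120 − 3024 + 504 − 72 + 9 − 1 = 133496.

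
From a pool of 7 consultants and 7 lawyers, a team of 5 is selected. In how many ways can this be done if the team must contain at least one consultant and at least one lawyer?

1960

Unrestricted: C(14,5) = 2002 ways to pick any 5 of the 14.
Selections missing a whole group: no consultants → C(7,5) = 21; no lawyers → C(7,5) = 21.
Both groups omitted at once is impossible, so 2002 − 42 = 1960.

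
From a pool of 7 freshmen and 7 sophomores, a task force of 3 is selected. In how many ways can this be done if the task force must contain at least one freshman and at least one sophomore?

294

Total 3-person selections from all 14: C(14,3) = 364.
Subtract selections that omit an entire group: no freshmen → C(7,3) = 35; no sophomores → C(7,3) = 35.
Both groups omitted at once is impossible, so 364 − 70 = 294.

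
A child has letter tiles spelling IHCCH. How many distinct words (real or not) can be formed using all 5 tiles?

Letter multiplicities in IHCCH: C×2, H×2, I×1.
The number of distinct arrangements is 5!/(2!·2!) = 120/4 = 30.

30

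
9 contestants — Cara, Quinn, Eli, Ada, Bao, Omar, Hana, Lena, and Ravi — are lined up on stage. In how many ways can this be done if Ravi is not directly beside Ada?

282240

There are 9! = 362880 arrangements in all. If Ravi and Ada are adjacent, merging them into one block gives 2·(8)! = 80640 arrangements.
So 362880 − 80640 = 282240 arrangements keep them apart.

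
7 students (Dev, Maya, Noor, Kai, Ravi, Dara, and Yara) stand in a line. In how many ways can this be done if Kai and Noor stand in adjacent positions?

1440

Glue Kai and Noor into one block (2 internal orders), leaving 6 units to arrange in a row.
So the count is 2·(6)! = 1440.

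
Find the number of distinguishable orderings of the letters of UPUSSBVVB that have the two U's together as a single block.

5040

Treat the 2 copies of U as a single block. The multiset to arrange is then {UU, B, B, P, S, S, V, V}, 8 items in all.
That gives (8)!/(2!·2!·2!) = 5040 arrangements.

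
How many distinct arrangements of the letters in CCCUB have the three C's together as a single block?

6

Treat the 3 copies of C as a single block. The multiset to arrange is then {CCC, B, U}, 3 items in all.
All 3 items are distinct, so there are (3)! = 6 arrangements.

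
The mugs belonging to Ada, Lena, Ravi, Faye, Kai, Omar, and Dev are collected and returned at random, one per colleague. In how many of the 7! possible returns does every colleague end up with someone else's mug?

Count assignments avoiding every fixed point. For any j of the 7 colleagues fixed to their own mug, the other 7−j can be arranged in (7−j)! ways.
By inclusion–exclusion this is Σ_{j=0}^{7} (−1)^j C(7,j)·(7−j)!.
Computing: 5040 − 5040 + 2520 − 840 + 210 − 42 + 7 − 1 = 1854.

1854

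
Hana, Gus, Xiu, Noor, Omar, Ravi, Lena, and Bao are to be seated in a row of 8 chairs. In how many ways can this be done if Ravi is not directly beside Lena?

30240

There are 8! = 40320 arrangements in all. If Ravi and Lena are adjacent, merging them into one block gives 2·(7)! = 10080 arrangements.
Complementary counting: 40320 − 10080 = 30240.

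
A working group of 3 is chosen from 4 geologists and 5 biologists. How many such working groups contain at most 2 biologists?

Split by how many biologists are chosen (0 through 2).
Sum: C(5,0)·C(4,3) + C(5,1)·C(4,2) + C(5,2)·C(4,1) = 4 + 30 + 40 = 74.

74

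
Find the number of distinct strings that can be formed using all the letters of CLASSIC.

1260

CLASSIC has 7 letters with C appearing twice and S appearing twice.
Dividing 7! = 5040 by 2!·2! = 4 for the repeated letters gives 1260.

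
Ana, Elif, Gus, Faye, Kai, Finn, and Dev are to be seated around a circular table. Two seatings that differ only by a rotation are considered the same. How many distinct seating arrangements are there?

Seat Ana anywhere (absorbing the rotational symmetry), then permute the other 6: (6)! = 720.

720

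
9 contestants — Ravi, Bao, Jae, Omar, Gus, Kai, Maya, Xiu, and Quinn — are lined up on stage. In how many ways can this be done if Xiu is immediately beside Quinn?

Treat {Xiu, Quinn} as a single unit. There are 8 units to order, and the pair itself can be ordered 2 ways.
That gives 2 × 8! = 2 × 40320 = 80640.

80640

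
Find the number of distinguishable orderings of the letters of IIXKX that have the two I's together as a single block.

12

Treat the 2 copies of I as a single block. The multiset to arrange is then {II, K, X, X}, 4 items in all.
That gives (4)!/(2!) = 12 arrangements.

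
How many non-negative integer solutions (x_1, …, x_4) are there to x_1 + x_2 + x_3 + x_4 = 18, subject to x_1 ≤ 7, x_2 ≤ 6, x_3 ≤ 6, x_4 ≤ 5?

83

Without the upper bounds there are C(21,3) = 1330 ways to split 18 among 4 variables.
Subtract solutions that violate a single cap (substitute x_i' = x_i − (cap_i+1)): x_1 ≥ 8 gives C(13,3) = 286; x_2 ≥ 7 gives C(14,3) = 364; x_3 ≥ 7 gives C(14,3) = 364; x_4 ≥ 6 gives C(15,3) = 455. Together 1469.
Add back pairs where two caps are both exceeded: 20 + 20 + 35 + 35 + 56 + 56 = 222.
By inclusion–exclusion the count is 1330 − 1469 + 222 = 83.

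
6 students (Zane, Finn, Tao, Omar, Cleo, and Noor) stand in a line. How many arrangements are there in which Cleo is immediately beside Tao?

Treat {Cleo, Tao} as a single unit. There are 5 units to order, and the pair itself can be ordered 2 ways.
That gives 2 × 5! = 2 × 120 = 240.

240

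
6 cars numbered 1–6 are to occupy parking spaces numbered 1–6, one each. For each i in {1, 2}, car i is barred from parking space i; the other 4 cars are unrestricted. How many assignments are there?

Let Aᵢ (for i ∈ {1, 2}) be the placements that put car i in its forbidden parking space. Any j of these fix j positions, leaving (6−j)! ways to fill the rest, and there are C(2,j) ways to pick which j.
By inclusion–exclusion, the number of valid placements is Σ_{j=0}^{2} (−1)^j C(2,j)·(6−j)!.
Computing: 720 − 240 + 24 = 504.

504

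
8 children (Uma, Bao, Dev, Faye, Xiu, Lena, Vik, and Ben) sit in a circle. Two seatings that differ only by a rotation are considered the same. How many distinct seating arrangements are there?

5040

Around a circle, 8 distinct people have 8!/8 = (7)! = 5040 rotationally distinct seatings.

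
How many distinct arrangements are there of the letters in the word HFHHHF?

15

HFHHHF has 6 letters with F appearing twice and H appearing 4 times.
So there are 6! / (4!·2!) = 15 distinguishable arrangements.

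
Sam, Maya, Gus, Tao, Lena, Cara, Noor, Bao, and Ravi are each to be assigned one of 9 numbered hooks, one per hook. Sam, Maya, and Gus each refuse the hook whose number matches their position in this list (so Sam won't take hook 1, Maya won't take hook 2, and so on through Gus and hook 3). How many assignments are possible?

Let Aᵢ (for i ∈ {1, 2, 3}) be the placements that put person i in their forbidden hook. Any j of these fix j positions, leaving (9−j)! ways to fill the rest, and there are C(3,j) ways to pick which j.
By inclusion–exclusion, the number of valid placements is Σ_{j=0}^{3} (−1)^j C(3,j)·(9−j)!.
Computing: 362880 − 120960 + 15120 − 720 = 256320.

256320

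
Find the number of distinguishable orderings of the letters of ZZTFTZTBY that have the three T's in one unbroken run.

Treat the 3 copies of T as a single block. The multiset to arrange is then {TTT, B, F, Y, Z, Z, Z}, 7 items in all.
That gives (7)!/(3!) = 840 arrangements.

840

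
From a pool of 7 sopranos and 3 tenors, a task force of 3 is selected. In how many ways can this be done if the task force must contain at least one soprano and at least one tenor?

With no constraint there are C(10,3) = 120 possible selections.
Subtract selections that omit an entire group: no sopranos → C(3,3) = 1; no tenors → C(7,3) = 35.
Both groups omitted at once is impossible, so 120 − 36 = 84.

84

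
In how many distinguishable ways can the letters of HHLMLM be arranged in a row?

The 6 letters of HHLMLM have repeats: H appearing twice, L appearing twice, and M appearing twice.
Dividing 6! = 720 by 2!·2!·2! = 8 for the repeated letters gives 90.

90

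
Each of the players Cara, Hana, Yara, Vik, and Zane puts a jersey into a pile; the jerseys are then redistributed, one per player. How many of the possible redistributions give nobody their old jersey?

Let Aᵢ be the assignments in which player i gets their old jersey. We want the size of the complement of A₁∪…∪A_5.
By inclusion–exclusion this is Σ_{j=0}^{5} (−1)^j C(5,j)·(5−j)!.
Computing: 120 − 120 + 60 − 20 + 5 − 1 = 44.

44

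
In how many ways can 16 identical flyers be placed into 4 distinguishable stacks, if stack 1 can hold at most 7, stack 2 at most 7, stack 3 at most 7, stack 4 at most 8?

357

Without the upper bounds there are C(19,3) = 969 ways to split 16 among 4 stacks.
Subtract solutions that violate a single cap (substitute x_i' = x_i − (cap_i+1)): x_1 ≥ 8 gives C(11,3) = 165; x_2 ≥ 8 gives C(11,3) = 165; x_3 ≥ 8 gives C(11,3) = 165; x_4 ≥ 9 gives C(10,3) = 120. Together 615.
Add back pairs where two caps are both exceeded: 1 + 1 + 0 + 1 + 0 + 0 = 3.
By inclusion–exclusion the count is 969 − 615 + 3 = 357.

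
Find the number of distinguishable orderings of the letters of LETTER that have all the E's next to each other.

Treat the 2 copies of E as a single block. The multiset to arrange is then {EE, L, R, T, T}, 5 items in all.
That gives (5)!/(2!) = 60 arrangements.

60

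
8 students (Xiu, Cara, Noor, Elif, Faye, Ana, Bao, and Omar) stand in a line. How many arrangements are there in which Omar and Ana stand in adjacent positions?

Glue Omar and Ana into one block (2 internal orders), leaving 7 units to arrange in a row.
That gives 2 × 7! = 2 × 5040 = 10080.

10080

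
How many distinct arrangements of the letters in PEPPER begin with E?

20

With the first slot taken by E, it remains to arrange the other 5 letters (PPPER).
Those 5 letters have P appearing 3 times, giving (5)!/(3!) = 20.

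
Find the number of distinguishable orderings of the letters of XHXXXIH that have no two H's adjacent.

Total arrangements of XHXXXIH: 7!/(4!·2!) = 105.
Arrangements with the H's together: treat HH as one letter, giving (6)!/(4!) = 30.
Hence 105 − 30 = 75.

75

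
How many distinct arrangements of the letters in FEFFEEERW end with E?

1120

With the last slot taken by E, it remains to arrange the other 8 letters (FFFEEERW).
Those 8 letters have E appearing 3 times and F appearing 3 times, giving (8)!/(3!·3!) = 1120.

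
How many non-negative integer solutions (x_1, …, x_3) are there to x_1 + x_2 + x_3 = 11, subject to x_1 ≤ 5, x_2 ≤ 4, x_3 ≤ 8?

24

Without the upper bounds there are C(13,2) = 78 ways to split 11 among 3 variables.
Subtract solutions that violate a single cap (substitute x_i' = x_i − (cap_i+1)): x_1 ≥ 6 gives C(7,2) = 21; x_2 ≥ 5 gives C(8,2) = 28; x_3 ≥ 9 gives C(4,2) = 6. Together 55.
Add back pairs where two caps are both exceeded: 1 + 0 + 0 = 1.
By inclusion–exclusion the count is 78 − 55 + 1 = 24.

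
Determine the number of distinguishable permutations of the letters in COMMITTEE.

The 9 letters of COMMITTEE have repeats: E appearing twice, M appearing twice, and T appearing twice.
So there are 9! / (2!·2!·2!) = 45360 distinguishable arrangements.

45360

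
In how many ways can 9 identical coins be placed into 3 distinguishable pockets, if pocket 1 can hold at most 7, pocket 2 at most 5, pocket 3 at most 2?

Without the upper bounds there are C(11,2) = 55 ways to split 9 among 3 pockets.
Subtract solutions that violate a single cap (substitute x_i' = x_i − (cap_i+1)): x_1 ≥ 8 gives C(3,2) = 3; x_2 ≥ 6 gives C(5,2) = 10; x_3 ≥ 3 gives C(8,2) = 28. Together 41.
Add back pairs where two caps are both exceeded: 0 + 0 + 1 = 1.
By inclusion–exclusion the count is 55 − 41 + 1 = 15.

15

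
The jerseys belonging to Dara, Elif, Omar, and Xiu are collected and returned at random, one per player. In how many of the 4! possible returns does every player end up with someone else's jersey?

This is the derangement count D_4: permutations of 4 items with no fixed point.
By inclusion–exclusion this is Σ_{j=0}^{4} (−1)^j C(4,j)·(4−j)!.
Computing: 24 − 24 + 12 − 4 + 1 = 9.

9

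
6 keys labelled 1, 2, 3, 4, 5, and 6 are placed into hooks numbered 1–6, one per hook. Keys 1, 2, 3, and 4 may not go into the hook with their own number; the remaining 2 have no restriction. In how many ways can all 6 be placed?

Let Aᵢ (for 1 ≤ i ≤ 4) be the placements that put key i in its forbidden hook. Any j of these fix j positions, leaving (6−j)! ways to fill the rest, and there are C(4,j) ways to pick which j.
By inclusion–exclusion, the number of valid placements is Σ_{j=0}^{4} (−1)^j C(4,j)·(6−j)!.
Computing: 720 − 480 + 144 − 24 + 2 = 362.

362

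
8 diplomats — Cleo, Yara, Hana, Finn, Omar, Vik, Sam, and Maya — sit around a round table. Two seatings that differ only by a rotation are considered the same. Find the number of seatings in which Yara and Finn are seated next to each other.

1440

Treat {Yara, Finn} as one unit (2 internal orders) and seat the resulting 7 units around the table: (6)! circular arrangements.
So 2 × (6)! = 2 × 720 = 1440.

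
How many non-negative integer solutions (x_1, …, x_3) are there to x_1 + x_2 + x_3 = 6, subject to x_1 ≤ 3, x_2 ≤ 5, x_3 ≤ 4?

18

By stars and bars, unrestricted non-negative solutions to x_1+…+x_3 = 6 number C(6+2,2) = 28.
Subtract solutions that violate a single cap (substitute x_i' = x_i − (cap_i+1)): x_1 ≥ 4 gives C(4,2) = 6; x_2 ≥ 6 gives C(2,2) = 1; x_3 ≥ 5 gives C(3,2) = 3. Together 10.
No two caps can be exceeded simultaneously, so the pair terms are all 0.
By inclusion–exclusion the count is 28 − 10 + 0 = 18.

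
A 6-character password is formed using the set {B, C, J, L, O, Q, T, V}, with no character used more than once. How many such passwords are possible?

Choose and order 6 of the 8 symbols: the first character has 8 options, the next 7, and so on down to 3.
That product is 8 × 7 × 6 × 5 × 4 × 3 = 20160.

20160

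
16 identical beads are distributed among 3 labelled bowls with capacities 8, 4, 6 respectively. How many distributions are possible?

6

Without the upper bounds there are C(18,2) = 153 ways to split 16 among 3 bowls.
Subtract solutions that violate a single cap (substitute x_i' = x_i − (cap_i+1)): x_1 ≥ 9 gives C(9,2) = 36; x_2 ≥ 5 gives C(13,2) = 78; x_3 ≥ 7 gives C(11,2) = 55. Together 169.
Add back pairs where two caps are both exceeded: 6 + 1 + 15 = 22.
By inclusion–exclusion the count is 153 − 169 + 22 = 6.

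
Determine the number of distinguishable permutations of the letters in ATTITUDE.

6720

Letter multiplicities in ATTITUDE: A×1, D×1, E×1, I×1, T×3, U×1.
So there are 8! / (3!) = 6720 distinguishable arrangements.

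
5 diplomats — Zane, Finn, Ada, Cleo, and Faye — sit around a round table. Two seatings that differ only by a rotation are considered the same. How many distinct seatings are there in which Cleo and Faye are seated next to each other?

12

Glue Cleo and Faye into a block (2 internal orders). Seating 4 units around a circle gives (3)! arrangements.
So 2 × (3)! = 2 × 6 = 12.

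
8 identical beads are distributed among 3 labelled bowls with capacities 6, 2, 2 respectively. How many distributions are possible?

6

Ignoring the caps, the number of non-negative solutions to x_1+…+x_3 = 8 is C(10,2) = 45.
Subtract solutions that violate a single cap (substitute x_i' = x_i − (cap_i+1)): x_1 ≥ 7 gives C(3,2) = 3; x_2 ≥ 3 gives C(7,2) = 21; x_3 ≥ 3 gives C(7,2) = 21. Together 45.
Add back pairs where two caps are both exceeded: 0 + 0 + 6 = 6.
By inclusion–exclusion the count is 45 − 45 + 6 = 6.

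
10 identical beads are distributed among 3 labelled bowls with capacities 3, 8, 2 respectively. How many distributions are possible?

9

By stars and bars, unrestricted non-negative solutions to x_1+…+x_3 = 10 number C(10+2,2) = 66.
Subtract solutions that violate a single cap (substitute x_i' = x_i − (cap_i+1)): x_1 ≥ 4 gives C(8,2) = 28; x_2 ≥ 9 gives C(3,2) = 3; x_3 ≥ 3 gives C(9,2) = 36. Together 67.
Add back pairs where two caps are both exceeded: 0 + 10 + 0 = 10.
By inclusion–exclusion the count is 66 − 67 + 10 = 9.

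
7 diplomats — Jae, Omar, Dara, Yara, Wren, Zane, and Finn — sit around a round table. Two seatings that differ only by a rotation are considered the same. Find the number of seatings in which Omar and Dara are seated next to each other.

240

Treat {Omar, Dara} as one unit (2 internal orders) and seat the resulting 6 units around the table: (5)! circular arrangements.
So 2 × (5)! = 2 × 120 = 240.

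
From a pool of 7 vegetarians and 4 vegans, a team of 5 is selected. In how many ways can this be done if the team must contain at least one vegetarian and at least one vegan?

With no constraint there are C(11,5) = 462 possible selections.
Selections missing a whole group: no vegetarians → C(4,5) = 0; no vegans → C(7,5) = 21.
Both groups omitted at once is impossible, so 462 − 21 = 441.

441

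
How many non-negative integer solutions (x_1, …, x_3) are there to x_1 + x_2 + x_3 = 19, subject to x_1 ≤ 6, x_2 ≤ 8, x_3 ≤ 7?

6

Without the upper bounds there are C(21,2) = 210 ways to split 19 among 3 variables.
Subtract solutions that violate a single cap (substitute x_i' = x_i − (cap_i+1)): x_1 ≥ 7 gives C(14,2) = 91; x_2 ≥ 9 gives C(12,2) = 66; x_3 ≥ 8 gives C(13,2) = 78. Together 235.
Add back pairs where two caps are both exceeded: 10 + 15 + 6 = 31.
By inclusion–exclusion the count is 210 − 235 + 31 = 6.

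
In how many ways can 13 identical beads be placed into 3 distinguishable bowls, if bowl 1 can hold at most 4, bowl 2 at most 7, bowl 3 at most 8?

Without the upper bounds there are C(15,2) = 105 ways to split 13 among 3 bowls.
Subtract solutions that violate a single cap (substitute x_i' = x_i − (cap_i+1)): x_1 ≥ 5 gives C(10,2) = 45; x_2 ≥ 8 gives C(7,2) = 21; x_3 ≥ 9 gives C(6,2) = 15. Together 81.
Add back pairs where two caps are both exceeded: 1 + 0 + 0 = 1.
By inclusion–exclusion the count is 105 − 81 + 1 = 25.

25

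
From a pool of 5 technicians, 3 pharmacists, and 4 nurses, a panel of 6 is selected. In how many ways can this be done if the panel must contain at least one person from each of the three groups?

Total 6-person selections from all 12: C(12,6) = 924.
Subtract selections that omit an entire group: no technicians → C(7,6) = 7; no pharmacists → C(9,6) = 84; no nurses → C(8,6) = 28.
Add back selections omitting two groups (i.e. drawn from a single group): C(5,6) + C(3,6) + C(4,6) = 0.
By inclusion–exclusion: 924 − 119 + 0 = 805.

805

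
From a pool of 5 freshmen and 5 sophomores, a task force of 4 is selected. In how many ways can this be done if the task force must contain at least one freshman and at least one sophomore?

With no constraint there are C(10,4) = 210 possible selections.
Subtract selections that omit an entire group: no freshmen → C(5,4) = 5; no sophomores → C(5,4) = 5.
Both groups omitted at once is impossible, so 210 − 10 = 200.

200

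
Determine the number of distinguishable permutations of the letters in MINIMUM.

The 7 letters of MINIMUM have repeats: I appearing twice and M appearing 3 times.
The number of distinct arrangements is 7!/(3!·2!) = 5040/12 = 420.

420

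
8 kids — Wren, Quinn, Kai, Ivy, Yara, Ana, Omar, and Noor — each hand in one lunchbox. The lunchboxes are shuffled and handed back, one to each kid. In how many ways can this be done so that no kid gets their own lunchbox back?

This is the derangement count D_8: permutations of 8 items with no fixed point.
By inclusion–exclusion this is Σ_{j=0}^{8} (−1)^j C(8,j)·(8−j)!.
Computing: 40320 − 40320 + 20160 − 6720 + 1680 − 336 + 56 − 8 + 1 = 14833.

14833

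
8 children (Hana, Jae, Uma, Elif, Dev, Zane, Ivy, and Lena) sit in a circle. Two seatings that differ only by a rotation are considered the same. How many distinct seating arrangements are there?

5040

Fix one person's seat to break rotational symmetry; the remaining 7 people can be arranged in (7)! = 5040 ways.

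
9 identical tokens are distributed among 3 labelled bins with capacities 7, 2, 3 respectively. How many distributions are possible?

Without the upper bounds there are C(11,2) = 55 ways to split 9 among 3 bins.
Subtract solutions that violate a single cap (substitute x_i' = x_i − (cap_i+1)): x_1 ≥ 8 gives C(3,2) = 3; x_2 ≥ 3 gives C(8,2) = 28; x_3 ≥ 4 gives C(7,2) = 21. Together 52.
Add back pairs where two caps are both exceeded: 0 + 0 + 6 = 6.
By inclusion–exclusion the count is 55 − 52 + 6 = 9.

9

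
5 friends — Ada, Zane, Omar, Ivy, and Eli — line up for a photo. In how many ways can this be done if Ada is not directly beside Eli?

Of the 5! = 120 arrangements, those with Ada and Eli adjacent number 2 × 4! = 48 (treat the pair as a block with 2 internal orders).
So 120 − 48 = 72 arrangements keep them apart.

72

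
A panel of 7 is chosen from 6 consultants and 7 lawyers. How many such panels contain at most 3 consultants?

Split by how many consultants are chosen (0 through 3).
Sum: C(6,0)·C(7,7) + C(6,1)·C(7,6) + C(6,2)·C(7,5) + C(6,3)·C(7,4) = 1 + 42 + 315 + 700 = 1058.

1058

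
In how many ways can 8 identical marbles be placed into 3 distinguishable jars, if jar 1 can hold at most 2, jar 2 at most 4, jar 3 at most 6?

Ignoring the caps, the number of non-negative solutions to x_1+…+x_3 = 8 is C(10,2) = 45.
Subtract solutions that violate a single cap (substitute x_i' = x_i − (cap_i+1)): x_1 ≥ 3 gives C(7,2) = 21; x_2 ≥ 5 gives C(5,2) = 10; x_3 ≥ 7 gives C(3,2) = 3. Together 34.
Add back pairs where two caps are both exceeded: 1 + 0 + 0 = 1.
By inclusion–exclusion the count is 45 − 34 + 1 = 12.

12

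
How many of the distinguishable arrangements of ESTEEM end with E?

Fix E in the last position and arrange the remaining 5 letters.
Those 5 letters have E appearing twice, giving (5)!/(2!) = 60.

60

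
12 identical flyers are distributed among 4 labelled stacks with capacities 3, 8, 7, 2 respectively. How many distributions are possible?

By stars and bars, unrestricted non-negative solutions to x_1+…+x_4 = 12 number C(12+3,3) = 455.
Subtract solutions that violate a single cap (substitute x_i' = x_i − (cap_i+1)): x_1 ≥ 4 gives C(11,3) = 165; x_2 ≥ 9 gives C(6,3) = 20; x_3 ≥ 8 gives C(7,3) = 35; x_4 ≥ 3 gives C(12,3) = 220. Together 440.
Add back pairs where two caps are both exceeded: 0 + 1 + 56 + 0 + 1 + 4 = 62.
By inclusion–exclusion the count is 455 − 440 + 62 = 77.

77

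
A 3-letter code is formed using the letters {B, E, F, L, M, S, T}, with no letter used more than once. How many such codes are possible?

With no repetition, fill the 3 letters in order: 7 choices, then 6, down to 5.
That product is 7 × 6 × 5 = 210.

210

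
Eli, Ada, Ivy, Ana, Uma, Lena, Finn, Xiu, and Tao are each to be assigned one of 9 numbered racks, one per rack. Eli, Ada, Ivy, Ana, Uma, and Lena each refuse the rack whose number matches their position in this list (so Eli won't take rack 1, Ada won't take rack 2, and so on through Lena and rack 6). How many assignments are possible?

183822

Let Aᵢ (for 1 ≤ i ≤ 6) be the placements that put person i in their forbidden rack. Any j of these fix j positions, leaving (9−j)! ways to fill the rest, and there are C(6,j) ways to pick which j.
By inclusion–exclusion, the number of valid placements is Σ_{j=0}^{6} (−1)^j C(6,j)·(9−j)!.
Computing: 362880 − 241920 + 75600 − 14400 + 1800 − 144 + 6 = 183822.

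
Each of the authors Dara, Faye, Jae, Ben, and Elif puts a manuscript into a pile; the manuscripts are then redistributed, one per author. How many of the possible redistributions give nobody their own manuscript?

44

This is the derangement count D_5: permutations of 5 items with no fixed point.
By inclusion–exclusion this is Σ_{j=0}^{5} (−1)^j C(5,j)·(5−j)!.
Computing: 120 − 120 + 60 − 20 + 5 − 1 = 44.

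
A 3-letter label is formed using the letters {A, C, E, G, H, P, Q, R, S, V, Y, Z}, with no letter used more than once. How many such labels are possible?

This is a permutation of 3 out of 12: P(12,3) = 12!/9!.
12 × 11 × 10 = 1320.

1320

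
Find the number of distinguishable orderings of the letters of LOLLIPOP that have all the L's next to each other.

Treat the 3 copies of L as a single block. The multiset to arrange is then {LLL, I, O, O, P, P}, 6 items in all.
That gives (6)!/(2!·2!) = 180 arrangements.

180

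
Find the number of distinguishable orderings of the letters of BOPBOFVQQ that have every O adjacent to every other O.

Treat the 2 copies of O as a single block. The multiset to arrange is then {OO, B, B, F, P, Q, Q, V}, 8 items in all.
That gives (8)!/(2!·2!) = 10080 arrangements.

10080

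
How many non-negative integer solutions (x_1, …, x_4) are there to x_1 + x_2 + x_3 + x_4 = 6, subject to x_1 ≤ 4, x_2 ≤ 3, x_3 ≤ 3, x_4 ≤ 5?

Without the upper bounds there are C(9,3) = 84 ways to split 6 among 4 variables.
Subtract solutions that violate a single cap (substitute x_i' = x_i − (cap_i+1)): x_1 ≥ 5 gives C(4,3) = 4; x_2 ≥ 4 gives C(5,3) = 10; x_3 ≥ 4 gives C(5,3) = 10; x_4 ≥ 6 gives C(3,3) = 1. Together 25.
No two caps can be exceeded simultaneously, so the pair terms are all 0.
By inclusion–exclusion the count is 84 − 25 + 0 = 59.

59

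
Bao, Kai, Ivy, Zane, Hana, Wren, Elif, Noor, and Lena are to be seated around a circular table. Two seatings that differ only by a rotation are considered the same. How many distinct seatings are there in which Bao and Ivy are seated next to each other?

Glue Bao and Ivy into a block (2 internal orders). Seating 8 units around a circle gives (7)! arrangements.
So 2 × (7)! = 2 × 5040 = 10080.

10080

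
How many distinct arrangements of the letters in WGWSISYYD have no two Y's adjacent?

There are 9!/(2!·2!·2!) = 45360 arrangements of WGWSISYYD in total.
Arrangements with the Y's together: treat YY as one letter, giving (8)!/(2!·2!) = 10080.
Subtracting, 45360 − 10080 = 35280 arrangements keep the Y's apart.

35280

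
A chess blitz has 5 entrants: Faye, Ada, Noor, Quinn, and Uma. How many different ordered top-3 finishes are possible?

This is an ordered selection of 3 from 5: P(5,3).
That gives 5 × 4 × 3 = 60.

60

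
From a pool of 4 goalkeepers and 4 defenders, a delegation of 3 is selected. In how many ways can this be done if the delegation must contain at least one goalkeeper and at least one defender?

Total 3-person selections from all 8: C(8,3) = 56.
Subtract selections that omit an entire group: no goalkeepers → C(4,3) = 4; no defenders → C(4,3) = 4.
Both groups omitted at once is impossible, so 56 − 8 = 48.

48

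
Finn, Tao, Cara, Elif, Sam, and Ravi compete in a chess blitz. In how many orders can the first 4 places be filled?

There are 6 choices for 1st place, 5 for 2nd, and so on down to 3 for position 4.
That gives 6 × 5 × 4 × 3 = 360.

360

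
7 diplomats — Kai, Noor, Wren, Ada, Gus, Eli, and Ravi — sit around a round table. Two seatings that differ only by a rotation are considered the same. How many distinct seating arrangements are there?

720

Seat Kai anywhere (absorbing the rotational symmetry), then permute the other 6: (6)! = 720.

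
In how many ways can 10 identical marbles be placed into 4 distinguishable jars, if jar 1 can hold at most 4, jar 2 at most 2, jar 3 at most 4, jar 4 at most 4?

31

Without the upper bounds there are C(13,3) = 286 ways to split 10 among 4 jars.
Subtract solutions that violate a single cap (substitute x_i' = x_i − (cap_i+1)): x_1 ≥ 5 gives C(8,3) = 56; x_2 ≥ 3 gives C(10,3) = 120; x_3 ≥ 5 gives C(8,3) = 56; x_4 ≥ 5 gives C(8,3) = 56. Together 288.
Add back pairs where two caps are both exceeded: 10 + 1 + 1 + 10 + 10 + 1 = 33.
By inclusion–exclusion the count is 286 − 288 + 33 = 31.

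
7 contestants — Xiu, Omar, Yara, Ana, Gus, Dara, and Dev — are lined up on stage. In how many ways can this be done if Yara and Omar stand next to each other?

Treat {Yara, Omar} as a single unit. There are 6 units to order, and the pair itself can be ordered 2 ways.
So the count is 2·(6)! = 1440.

1440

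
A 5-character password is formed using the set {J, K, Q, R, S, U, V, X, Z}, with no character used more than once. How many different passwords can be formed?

This is a permutation of 5 out of 9: P(9,5) = 9!/4!.
That product is 9 × 8 × 7 × 6 × 5 = 15120.

15120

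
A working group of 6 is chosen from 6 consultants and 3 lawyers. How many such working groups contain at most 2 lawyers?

64

Split by how many lawyers are chosen (0 through 2).
Sum: C(3,0)·C(6,6) + C(3,1)·C(6,5) + C(3,2)·C(6,4) = 1 + 18 + 45 = 64.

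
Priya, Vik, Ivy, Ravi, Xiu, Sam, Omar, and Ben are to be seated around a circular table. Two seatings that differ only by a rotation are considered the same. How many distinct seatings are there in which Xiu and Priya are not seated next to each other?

3600

Without the restriction there are (7)! = 5040 seatings.
Those with Xiu next to Priya: fuse the pair into one unit and seat 7 units around a circle — 2·(6)! = 1440.
Subtracting, 5040 − 1440 = 3600.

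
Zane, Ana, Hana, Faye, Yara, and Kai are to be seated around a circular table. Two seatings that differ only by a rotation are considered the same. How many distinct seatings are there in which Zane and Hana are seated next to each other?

48

Treat {Zane, Hana} as one unit (2 internal orders) and seat the resulting 5 units around the table: (4)! circular arrangements.
So 2 × (4)! = 2 × 24 = 48.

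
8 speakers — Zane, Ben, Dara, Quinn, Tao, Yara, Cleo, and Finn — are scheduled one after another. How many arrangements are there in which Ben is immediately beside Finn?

10080

Place the 6 others and the Ben-Finn pair as 7 objects in a line; the pair has 2 internal arrangements.
So the count is 2·(7)! = 10080.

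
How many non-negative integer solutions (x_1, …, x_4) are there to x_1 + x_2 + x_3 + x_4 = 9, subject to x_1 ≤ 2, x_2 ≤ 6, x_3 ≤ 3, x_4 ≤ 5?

Without the upper bounds there are C(12,3) = 220 ways to split 9 among 4 variables.
Subtract solutions that violate a single cap (substitute x_i' = x_i − (cap_i+1)): x_1 ≥ 3 gives C(9,3) = 84; x_2 ≥ 7 gives C(5,3) = 10; x_3 ≥ 4 gives C(8,3) = 56; x_4 ≥ 6 gives C(6,3) = 20. Together 170.
Add back pairs where two caps are both exceeded: 0 + 10 + 1 + 0 + 0 + 0 = 11.
By inclusion–exclusion the count is 220 − 170 + 11 = 61.

61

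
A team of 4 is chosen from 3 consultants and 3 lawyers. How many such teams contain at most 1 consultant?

Split by how many consultants are chosen (0 through 1).
Sum: C(3,0)·C(3,4) + C(3,1)·C(3,3) = 0 + 3 = 3.

3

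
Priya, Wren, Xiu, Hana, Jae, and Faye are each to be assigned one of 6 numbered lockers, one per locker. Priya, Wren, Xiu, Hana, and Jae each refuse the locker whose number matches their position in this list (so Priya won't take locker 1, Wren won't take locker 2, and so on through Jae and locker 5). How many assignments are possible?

309

Let Aᵢ (for 1 ≤ i ≤ 5) be the placements that put person i in their forbidden locker. Any j of these fix j positions, leaving (6−j)! ways to fill the rest, and there are C(5,j) ways to pick which j.
By inclusion–exclusion, the number of valid placements is Σ_{j=0}^{5} (−1)^j C(5,j)·(6−j)!.
Computing: 720 − 600 + 240 − 60 + 10 − 1 = 309.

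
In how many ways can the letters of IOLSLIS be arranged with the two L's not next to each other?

450

There are 7!/(2!·2!·2!) = 630 arrangements of IOLSLIS in total.
If the two L's are adjacent, glue them into one block, leaving 6 items to arrange: (6)!/(2!·2!) = 180 ways.
Subtracting, 630 − 180 = 450 arrangements keep the L's apart.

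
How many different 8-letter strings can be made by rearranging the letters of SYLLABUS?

The 8 letters of SYLLABUS have repeats: L appearing twice and S appearing twice.
Dividing 8! = 40320 by 2!·2! = 4 for the repeated letters gives 10080.

10080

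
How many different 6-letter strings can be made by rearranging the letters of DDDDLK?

30

Letter multiplicities in DDDDLK: D×4, K×1, L×1.
Dividing 6! = 720 by 4! = 24 for the repeated letters gives 30.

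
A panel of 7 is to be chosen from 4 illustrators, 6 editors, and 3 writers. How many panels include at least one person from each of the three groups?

1559

Total 7-person selections from all 13: C(13,7) = 1716.
Selections missing a whole group: no illustrators → C(9,7) = 36; no editors → C(7,7) = 1; no writers → C(10,7) = 120.
Add back selections omitting two groups (i.e. drawn from a single group): C(4,7) + C(6,7) + C(3,7) = 0.
By inclusion–exclusion: 1716 − 157 + 0 = 1559.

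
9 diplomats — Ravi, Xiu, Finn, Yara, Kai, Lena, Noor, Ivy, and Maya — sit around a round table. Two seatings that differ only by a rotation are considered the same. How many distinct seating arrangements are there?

Around a circle, 9 distinct people have 9!/9 = (8)! = 40320 rotationally distinct seatings.

40320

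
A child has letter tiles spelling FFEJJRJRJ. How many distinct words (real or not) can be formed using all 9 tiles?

Letter multiplicities in FFEJJRJRJ: E×1, F×2, J×4, R×2.
The number of distinct arrangements is 9!/(4!·2!·2!) = 362880/96 = 3780.

3780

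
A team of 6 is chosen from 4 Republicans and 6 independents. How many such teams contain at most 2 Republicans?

Split by how many Republicans are chosen (0 through 2).
Sum: C(4,0)·C(6,6) + C(4,1)·C(6,5) + C(4,2)·C(6,4) = 1 + 24 + 90 = 115.

115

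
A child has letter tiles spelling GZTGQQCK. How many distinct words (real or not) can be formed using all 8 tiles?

10080

Letter multiplicities in GZTGQQCK: C×1, G×2, K×1, Q×2, T×1, Z×1.
Dividing 8! = 40320 by 2!·2! = 4 for the repeated letters gives 10080.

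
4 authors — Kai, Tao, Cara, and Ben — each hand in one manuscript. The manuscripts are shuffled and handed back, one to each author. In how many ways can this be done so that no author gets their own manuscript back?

9

This is the derangement count D_4: permutations of 4 items with no fixed point.
By inclusion–exclusion this is Σ_{j=0}^{4} (−1)^j C(4,j)·(4−j)!.
Computing: 24 − 24 + 12 − 4 + 1 = 9.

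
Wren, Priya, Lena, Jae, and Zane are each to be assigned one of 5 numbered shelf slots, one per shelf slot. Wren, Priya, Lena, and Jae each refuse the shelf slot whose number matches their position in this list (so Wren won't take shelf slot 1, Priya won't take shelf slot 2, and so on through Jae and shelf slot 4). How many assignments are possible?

53

Let Aᵢ (for 1 ≤ i ≤ 4) be the placements that put person i in their forbidden shelf slot. Any j of these fix j positions, leaving (5−j)! ways to fill the rest, and there are C(4,j) ways to pick which j.
By inclusion–exclusion, the number of valid placements is Σ_{j=0}^{4} (−1)^j C(4,j)·(5−j)!.
Computing: 120 − 96 + 36 − 8 + 1 = 53.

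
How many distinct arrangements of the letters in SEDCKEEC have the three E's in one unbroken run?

360

Treat the 3 copies of E as a single block. The multiset to arrange is then {EEE, C, C, D, K, S}, 6 items in all.
That gives (6)!/(2!) = 360 arrangements.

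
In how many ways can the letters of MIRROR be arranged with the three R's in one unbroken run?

Treat the 3 copies of R as a single block. The multiset to arrange is then {RRR, I, M, O}, 4 items in all.
All 4 items are distinct, so there are (4)! = 24 arrangements.

24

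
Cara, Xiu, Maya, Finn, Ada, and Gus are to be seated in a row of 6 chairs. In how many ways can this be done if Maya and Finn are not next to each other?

There are 6! = 720 arrangements in all. If Maya and Finn are adjacent, merging them into one block gives 2·(5)! = 240 arrangements.
So 720 − 240 = 480 arrangements keep them apart.

480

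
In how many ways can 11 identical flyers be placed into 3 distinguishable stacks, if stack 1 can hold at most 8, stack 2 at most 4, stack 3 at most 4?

By stars and bars, unrestricted non-negative solutions to x_1+…+x_3 = 11 number C(11+2,2) = 78.
Subtract solutions that violate a single cap (substitute x_i' = x_i − (cap_i+1)): x_1 ≥ 9 gives C(4,2) = 6; x_2 ≥ 5 gives C(8,2) = 28; x_3 ≥ 5 gives C(8,2) = 28. Together 62.
Add back pairs where two caps are both exceeded: 0 + 0 + 3 = 3.
By inclusion–exclusion the count is 78 − 62 + 3 = 19.

19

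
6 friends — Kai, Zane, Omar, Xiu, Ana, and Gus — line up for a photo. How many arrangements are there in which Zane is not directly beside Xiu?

There are 6! = 720 arrangements in all. If Zane and Xiu are adjacent, merging them into one block gives 2·(5)! = 240 arrangements.
So 720 − 240 = 480 arrangements keep them apart.

480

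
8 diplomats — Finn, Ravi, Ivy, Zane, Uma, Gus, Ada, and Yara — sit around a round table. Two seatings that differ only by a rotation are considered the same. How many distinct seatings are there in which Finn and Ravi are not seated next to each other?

Without the restriction there are (7)! = 5040 seatings.
Seatings with Finn beside Ravi: treat them as a block with 2 internal orders, giving 2 × (6)! = 1440.
Subtracting, 5040 − 1440 = 3600.

3600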